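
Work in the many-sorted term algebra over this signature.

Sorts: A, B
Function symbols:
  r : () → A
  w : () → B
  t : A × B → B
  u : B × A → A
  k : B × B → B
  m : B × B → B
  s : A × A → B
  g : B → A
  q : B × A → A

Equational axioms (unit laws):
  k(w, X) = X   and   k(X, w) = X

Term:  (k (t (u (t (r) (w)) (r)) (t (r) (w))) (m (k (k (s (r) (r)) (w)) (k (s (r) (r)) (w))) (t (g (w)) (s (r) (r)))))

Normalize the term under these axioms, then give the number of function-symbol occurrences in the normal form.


size = 24

1. (k (t (u (t (r) (w)) (r)) (t (r) (w))) (m (k (k (s (r) (r)) (w)) (k (s (r) (r)) (w))) (t (g (w)) (s (r) (r)))))  →  (k (t (u (t (r) (w)) (r)) (t (r) (w))) (m (k (s (r) (r)) (k (s (r) (r)) (w))) (t (g (w)) (s (r) (r)))))
2. (k (t (u (t (r) (w)) (r)) (t (r) (w))) (m (k (s (r) (r)) (k (s (r) (r)) (w))) (t (g (w)) (s (r) (r)))))  →  (k (t (u (t (r) (w)) (r)) (t (r) (w))) (m (k (s (r) (r)) (s (r) (r))) (t (g (w)) (s (r) (r)))))
normal form: (k (t (u (t (r) (w)) (r)) (t (r) (w))) (m (k (s (r) (r)) (s (r) (r))) (t (g (w)) (s (r) (r)))))


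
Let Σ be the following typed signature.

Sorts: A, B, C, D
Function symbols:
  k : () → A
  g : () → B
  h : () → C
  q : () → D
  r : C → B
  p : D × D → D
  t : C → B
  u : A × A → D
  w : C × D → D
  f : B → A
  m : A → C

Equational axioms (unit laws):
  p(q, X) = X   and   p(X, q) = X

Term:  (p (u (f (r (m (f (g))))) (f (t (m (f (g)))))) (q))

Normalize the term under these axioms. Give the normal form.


normal form = (u (f (r (m (f (g))))) (f (t (m (f (g))))))

1. (p (u (f (r (m (f (g))))) (f (t (m (f (g)))))) (q))  →  (u (f (r (m (f (g))))) (f (t (m (f (g))))))


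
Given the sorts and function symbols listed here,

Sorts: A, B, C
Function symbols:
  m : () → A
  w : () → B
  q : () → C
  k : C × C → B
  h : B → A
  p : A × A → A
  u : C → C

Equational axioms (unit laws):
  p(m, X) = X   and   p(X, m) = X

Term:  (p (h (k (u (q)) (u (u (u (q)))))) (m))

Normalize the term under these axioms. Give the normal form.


1. (p (h (k (u (q)) (u (u (u (q)))))) (m))  →  (h (k (u (q)) (u (u (u (q))))))

normal form = (h (k (u (q)) (u (u (u (q))))))


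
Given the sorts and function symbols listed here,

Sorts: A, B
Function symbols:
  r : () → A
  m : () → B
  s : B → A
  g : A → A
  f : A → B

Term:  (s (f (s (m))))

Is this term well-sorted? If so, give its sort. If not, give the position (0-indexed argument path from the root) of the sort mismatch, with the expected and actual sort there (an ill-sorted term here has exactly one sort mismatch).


well-sorted; sort = A

      (m) : B
    (s (m)) : A
  (f (s (m))) : B
(s (f (s (m)))) : A


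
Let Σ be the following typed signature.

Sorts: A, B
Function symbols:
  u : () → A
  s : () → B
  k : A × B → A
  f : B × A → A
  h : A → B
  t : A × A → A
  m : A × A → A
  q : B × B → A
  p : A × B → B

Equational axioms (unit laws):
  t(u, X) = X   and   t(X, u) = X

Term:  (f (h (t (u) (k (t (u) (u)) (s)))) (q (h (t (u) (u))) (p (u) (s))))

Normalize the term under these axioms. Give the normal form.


1. (f (h (t (u) (k (t (u) (u)) (s)))) (q (h (t (u) (u))) (p (u) (s))))  →  (f (h (k (t (u) (u)) (s))) (q (h (t (u) (u))) (p (u) (s))))
2. (f (h (k (t (u) (u)) (s))) (q (h (t (u) (u))) (p (u) (s))))  →  (f (h (k (u) (s))) (q (h (t (u) (u))) (p (u) (s))))
3. (f (h (k (u) (s))) (q (h (t (u) (u))) (p (u) (s))))  →  (f (h (k (u) (s))) (q (h (u)) (p (u) (s))))

normal form = (f (h (k (u) (s))) (q (h (u)) (p (u) (s))))


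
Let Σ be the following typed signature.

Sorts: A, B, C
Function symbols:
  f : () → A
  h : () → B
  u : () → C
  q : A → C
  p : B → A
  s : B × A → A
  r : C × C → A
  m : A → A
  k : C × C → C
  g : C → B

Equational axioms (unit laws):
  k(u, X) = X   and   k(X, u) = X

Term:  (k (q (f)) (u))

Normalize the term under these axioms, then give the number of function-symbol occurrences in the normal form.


1. (k (q (f)) (u))  →  (q (f))
normal form: (q (f))

size = 2


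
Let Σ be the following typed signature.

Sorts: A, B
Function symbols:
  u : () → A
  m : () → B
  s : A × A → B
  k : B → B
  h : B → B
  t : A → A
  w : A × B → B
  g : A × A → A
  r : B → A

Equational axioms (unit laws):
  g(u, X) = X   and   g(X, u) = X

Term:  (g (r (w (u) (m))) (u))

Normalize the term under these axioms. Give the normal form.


1. (g (r (w (u) (m))) (u))  →  (r (w (u) (m)))

normal form = (r (w (u) (m)))


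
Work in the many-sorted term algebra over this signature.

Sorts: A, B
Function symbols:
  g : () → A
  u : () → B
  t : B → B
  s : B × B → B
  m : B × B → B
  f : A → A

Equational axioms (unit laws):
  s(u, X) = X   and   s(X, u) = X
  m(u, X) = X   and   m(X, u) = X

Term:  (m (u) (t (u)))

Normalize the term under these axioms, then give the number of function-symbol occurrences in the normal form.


1. (m (u) (t (u)))  →  (t (u))
normal form: (t (u))

size = 2


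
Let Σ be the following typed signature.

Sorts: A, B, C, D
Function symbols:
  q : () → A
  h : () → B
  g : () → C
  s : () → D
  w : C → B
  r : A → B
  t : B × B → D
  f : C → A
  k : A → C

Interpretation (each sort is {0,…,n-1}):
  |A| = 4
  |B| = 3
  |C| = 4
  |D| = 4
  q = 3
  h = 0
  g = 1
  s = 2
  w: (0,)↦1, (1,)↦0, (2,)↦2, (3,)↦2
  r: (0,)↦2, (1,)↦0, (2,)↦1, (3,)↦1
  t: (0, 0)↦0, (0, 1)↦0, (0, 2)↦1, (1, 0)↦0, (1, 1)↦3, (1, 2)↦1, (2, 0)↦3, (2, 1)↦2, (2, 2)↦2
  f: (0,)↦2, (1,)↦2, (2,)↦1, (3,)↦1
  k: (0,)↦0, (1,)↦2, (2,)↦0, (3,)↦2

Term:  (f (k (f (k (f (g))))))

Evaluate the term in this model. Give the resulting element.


value = 2

  g = 1
  (f (g)) = f(1,) = 2
  (k (f (g))) = k(2,) = 0
  (f (k (f (g)))) = f(0,) = 2
  (k (f (k (f (g))))) = k(2,) = 0
  (f (k (f (k (f (g)))))) = f(0,) = 2


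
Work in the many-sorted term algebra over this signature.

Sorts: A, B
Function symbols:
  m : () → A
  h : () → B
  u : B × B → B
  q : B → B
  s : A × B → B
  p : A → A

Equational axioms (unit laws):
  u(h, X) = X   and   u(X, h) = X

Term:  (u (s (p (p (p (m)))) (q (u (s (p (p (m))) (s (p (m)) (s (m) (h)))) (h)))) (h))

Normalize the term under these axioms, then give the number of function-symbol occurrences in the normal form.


size = 16

1. (u (s (p (p (p (m)))) (q (u (s (p (p (m))) (s (p (m)) (s (m) (h)))) (h)))) (h))  →  (s (p (p (p (m)))) (q (u (s (p (p (m))) (s (p (m)) (s (m) (h)))) (h))))
2. (s (p (p (p (m)))) (q (u (s (p (p (m))) (s (p (m)) (s (m) (h)))) (h))))  →  (s (p (p (p (m)))) (q (s (p (p (m))) (s (p (m)) (s (m) (h))))))
normal form: (s (p (p (p (m)))) (q (s (p (p (m))) (s (p (m)) (s (m) (h))))))


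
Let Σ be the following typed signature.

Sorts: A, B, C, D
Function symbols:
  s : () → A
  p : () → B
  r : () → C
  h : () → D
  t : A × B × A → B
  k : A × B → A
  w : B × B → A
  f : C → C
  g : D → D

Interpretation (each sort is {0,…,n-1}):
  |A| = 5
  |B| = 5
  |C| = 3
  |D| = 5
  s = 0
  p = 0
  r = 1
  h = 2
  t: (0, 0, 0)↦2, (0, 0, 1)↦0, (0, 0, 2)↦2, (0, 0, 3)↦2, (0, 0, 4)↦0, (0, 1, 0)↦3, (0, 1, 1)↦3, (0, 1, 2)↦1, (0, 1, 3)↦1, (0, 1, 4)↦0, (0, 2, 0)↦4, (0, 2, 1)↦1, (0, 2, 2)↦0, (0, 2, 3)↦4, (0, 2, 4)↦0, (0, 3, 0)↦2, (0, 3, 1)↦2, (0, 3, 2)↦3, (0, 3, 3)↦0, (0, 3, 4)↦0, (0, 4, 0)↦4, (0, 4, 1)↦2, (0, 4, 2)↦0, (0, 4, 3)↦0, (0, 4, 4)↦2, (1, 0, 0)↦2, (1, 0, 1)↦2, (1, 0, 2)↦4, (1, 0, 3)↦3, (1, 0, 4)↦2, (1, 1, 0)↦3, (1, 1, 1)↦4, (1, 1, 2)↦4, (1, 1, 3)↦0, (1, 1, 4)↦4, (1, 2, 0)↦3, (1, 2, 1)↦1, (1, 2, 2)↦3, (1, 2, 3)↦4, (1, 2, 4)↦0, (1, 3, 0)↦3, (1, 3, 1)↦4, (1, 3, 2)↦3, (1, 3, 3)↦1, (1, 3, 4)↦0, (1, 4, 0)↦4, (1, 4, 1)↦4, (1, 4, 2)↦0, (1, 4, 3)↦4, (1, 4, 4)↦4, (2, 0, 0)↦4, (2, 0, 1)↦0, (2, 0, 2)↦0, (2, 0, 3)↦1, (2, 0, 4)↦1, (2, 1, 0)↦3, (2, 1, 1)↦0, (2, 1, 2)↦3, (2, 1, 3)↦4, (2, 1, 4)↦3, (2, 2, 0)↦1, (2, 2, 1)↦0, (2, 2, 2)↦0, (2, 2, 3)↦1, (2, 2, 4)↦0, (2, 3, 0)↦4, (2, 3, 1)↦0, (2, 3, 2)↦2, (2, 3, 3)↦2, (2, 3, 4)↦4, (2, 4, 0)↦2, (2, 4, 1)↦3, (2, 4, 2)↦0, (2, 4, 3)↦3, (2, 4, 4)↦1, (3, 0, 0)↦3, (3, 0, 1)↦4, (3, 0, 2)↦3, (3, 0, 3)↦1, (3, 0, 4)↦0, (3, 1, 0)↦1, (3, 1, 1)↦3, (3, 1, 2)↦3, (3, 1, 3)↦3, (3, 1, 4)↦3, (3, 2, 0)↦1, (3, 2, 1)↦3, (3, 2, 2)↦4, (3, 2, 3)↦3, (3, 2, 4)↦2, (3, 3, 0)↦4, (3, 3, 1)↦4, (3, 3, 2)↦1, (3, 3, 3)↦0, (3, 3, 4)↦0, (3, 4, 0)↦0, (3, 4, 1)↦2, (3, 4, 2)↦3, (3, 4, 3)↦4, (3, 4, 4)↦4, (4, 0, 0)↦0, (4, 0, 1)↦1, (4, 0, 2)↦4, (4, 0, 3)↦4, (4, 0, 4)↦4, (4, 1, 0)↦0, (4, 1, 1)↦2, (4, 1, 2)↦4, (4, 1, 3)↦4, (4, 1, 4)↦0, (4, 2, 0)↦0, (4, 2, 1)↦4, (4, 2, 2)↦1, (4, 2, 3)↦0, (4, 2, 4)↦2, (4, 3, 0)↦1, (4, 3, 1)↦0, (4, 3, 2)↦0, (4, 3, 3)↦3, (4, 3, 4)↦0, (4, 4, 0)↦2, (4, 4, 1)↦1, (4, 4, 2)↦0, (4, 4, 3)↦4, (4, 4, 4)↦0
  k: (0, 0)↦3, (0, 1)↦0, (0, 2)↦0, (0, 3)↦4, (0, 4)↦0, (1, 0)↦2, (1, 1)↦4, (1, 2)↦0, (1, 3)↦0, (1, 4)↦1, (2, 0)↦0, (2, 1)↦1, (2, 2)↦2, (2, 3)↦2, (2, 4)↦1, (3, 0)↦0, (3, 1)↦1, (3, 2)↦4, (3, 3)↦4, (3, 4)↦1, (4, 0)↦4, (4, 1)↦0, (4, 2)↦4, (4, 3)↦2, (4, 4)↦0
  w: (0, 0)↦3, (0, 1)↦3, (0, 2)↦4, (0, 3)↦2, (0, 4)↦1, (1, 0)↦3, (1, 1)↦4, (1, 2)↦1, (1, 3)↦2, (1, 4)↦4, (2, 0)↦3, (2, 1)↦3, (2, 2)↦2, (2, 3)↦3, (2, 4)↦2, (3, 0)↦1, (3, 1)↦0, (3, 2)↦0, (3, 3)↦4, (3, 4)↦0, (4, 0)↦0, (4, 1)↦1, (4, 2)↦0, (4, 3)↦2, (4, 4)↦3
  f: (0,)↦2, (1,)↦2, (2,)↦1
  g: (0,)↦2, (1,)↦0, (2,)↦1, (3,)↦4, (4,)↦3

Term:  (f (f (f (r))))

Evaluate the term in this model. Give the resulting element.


  r = 1
  (f (r)) = f(1,) = 2
  (f (f (r))) = f(2,) = 1
  (f (f (f (r)))) = f(1,) = 2

value = 2


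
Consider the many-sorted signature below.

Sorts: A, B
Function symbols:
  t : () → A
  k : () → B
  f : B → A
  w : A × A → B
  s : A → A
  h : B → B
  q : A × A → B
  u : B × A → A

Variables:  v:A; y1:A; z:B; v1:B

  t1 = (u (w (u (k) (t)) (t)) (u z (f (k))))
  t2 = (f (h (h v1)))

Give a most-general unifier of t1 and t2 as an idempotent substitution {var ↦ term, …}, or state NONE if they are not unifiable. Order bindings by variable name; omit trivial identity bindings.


NONE (not unifiable)

head clash or occurs-check failure — not unifiable


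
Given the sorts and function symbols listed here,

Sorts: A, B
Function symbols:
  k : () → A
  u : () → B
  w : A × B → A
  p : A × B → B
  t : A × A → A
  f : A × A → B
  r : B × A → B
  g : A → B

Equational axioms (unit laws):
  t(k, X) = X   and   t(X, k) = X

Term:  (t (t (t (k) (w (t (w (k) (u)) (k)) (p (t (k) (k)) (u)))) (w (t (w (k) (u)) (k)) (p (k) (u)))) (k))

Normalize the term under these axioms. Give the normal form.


1. (t (t (t (k) (w (t (w (k) (u)) (k)) (p (t (k) (k)) (u)))) (w (t (w (k) (u)) (k)) (p (k) (u)))) (k))  →  (t (t (k) (w (t (w (k) (u)) (k)) (p (t (k) (k)) (u)))) (w (t (w (k) (u)) (k)) (p (k) (u))))
2. (t (t (k) (w (t (w (k) (u)) (k)) (p (t (k) (k)) (u)))) (w (t (w (k) (u)) (k)) (p (k) (u))))  →  (t (w (t (w (k) (u)) (k)) (p (t (k) (k)) (u))) (w (t (w (k) (u)) (k)) (p (k) (u))))
3. (t (w (t (w (k) (u)) (k)) (p (t (k) (k)) (u))) (w (t (w (k) (u)) (k)) (p (k) (u))))  →  (t (w (w (k) (u)) (p (t (k) (k)) (u))) (w (t (w (k) (u)) (k)) (p (k) (u))))
4. (t (w (w (k) (u)) (p (t (k) (k)) (u))) (w (t (w (k) (u)) (k)) (p (k) (u))))  →  (t (w (w (k) (u)) (p (k) (u))) (w (t (w (k) (u)) (k)) (p (k) (u))))
5. (t (w (w (k) (u)) (p (k) (u))) (w (t (w (k) (u)) (k)) (p (k) (u))))  →  (t (w (w (k) (u)) (p (k) (u))) (w (w (k) (u)) (p (k) (u))))

normal form = (t (w (w (k) (u)) (p (k) (u))) (w (w (k) (u)) (p (k) (u))))


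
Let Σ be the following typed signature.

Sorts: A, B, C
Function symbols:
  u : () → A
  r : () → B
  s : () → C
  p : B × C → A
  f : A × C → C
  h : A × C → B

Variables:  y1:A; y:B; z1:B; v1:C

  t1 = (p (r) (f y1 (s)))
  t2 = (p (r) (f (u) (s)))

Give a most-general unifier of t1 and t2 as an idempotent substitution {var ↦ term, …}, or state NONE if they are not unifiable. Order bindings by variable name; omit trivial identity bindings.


{y1 ↦ (u)}


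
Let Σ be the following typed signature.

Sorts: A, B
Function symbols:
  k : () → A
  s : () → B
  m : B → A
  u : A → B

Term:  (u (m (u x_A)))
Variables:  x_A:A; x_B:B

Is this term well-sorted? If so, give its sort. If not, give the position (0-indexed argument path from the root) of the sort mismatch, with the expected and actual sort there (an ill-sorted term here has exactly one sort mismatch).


well-sorted; sort = B

      x_A : A
    (u x_A) : B
  (m (u x_A)) : A
(u (m (u x_A))) : B


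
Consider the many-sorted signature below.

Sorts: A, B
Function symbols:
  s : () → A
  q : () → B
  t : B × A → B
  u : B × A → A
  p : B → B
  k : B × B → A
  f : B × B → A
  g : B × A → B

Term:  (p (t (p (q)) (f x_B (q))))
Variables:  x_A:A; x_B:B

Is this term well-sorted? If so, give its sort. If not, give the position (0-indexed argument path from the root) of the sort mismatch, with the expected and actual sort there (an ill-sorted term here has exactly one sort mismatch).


      (q) : B
    (p (q)) : B
      x_B : B
      (q) : B
    (f x_B (q)) : A
  (t (p (q)) (f x_B (q))) : B
(p (t (p (q)) (f x_B (q)))) : B

well-sorted; sort = B


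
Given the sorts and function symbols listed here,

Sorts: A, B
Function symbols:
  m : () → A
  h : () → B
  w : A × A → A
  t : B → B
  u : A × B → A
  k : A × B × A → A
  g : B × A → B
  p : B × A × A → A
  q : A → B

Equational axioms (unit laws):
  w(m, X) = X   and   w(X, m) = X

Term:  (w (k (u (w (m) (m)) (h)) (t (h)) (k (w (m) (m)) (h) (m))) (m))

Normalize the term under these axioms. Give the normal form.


1. (w (k (u (w (m) (m)) (h)) (t (h)) (k (w (m) (m)) (h) (m))) (m))  →  (k (u (w (m) (m)) (h)) (t (h)) (k (w (m) (m)) (h) (m)))
2. (k (u (w (m) (m)) (h)) (t (h)) (k (w (m) (m)) (h) (m)))  →  (k (u (m) (h)) (t (h)) (k (w (m) (m)) (h) (m)))
3. (k (u (m) (h)) (t (h)) (k (w (m) (m)) (h) (m)))  →  (k (u (m) (h)) (t (h)) (k (m) (h) (m)))

normal form = (k (u (m) (h)) (t (h)) (k (m) (h) (m)))


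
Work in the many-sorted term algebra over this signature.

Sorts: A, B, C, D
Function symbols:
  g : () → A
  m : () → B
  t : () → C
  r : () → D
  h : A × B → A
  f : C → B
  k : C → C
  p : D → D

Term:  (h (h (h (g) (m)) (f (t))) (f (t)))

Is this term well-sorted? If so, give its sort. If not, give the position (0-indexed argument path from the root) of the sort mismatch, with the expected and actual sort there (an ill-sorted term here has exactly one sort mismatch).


      (g) : A
      (m) : B
    (h (g) (m)) : A
      (t) : C
    (f (t)) : B
  (h (h (g) (m)) (f (t))) : A
    (t) : C
  (f (t)) : B
(h (h (h (g) (m)) (f (t))) (f (t))) : A

well-sorted; sort = A


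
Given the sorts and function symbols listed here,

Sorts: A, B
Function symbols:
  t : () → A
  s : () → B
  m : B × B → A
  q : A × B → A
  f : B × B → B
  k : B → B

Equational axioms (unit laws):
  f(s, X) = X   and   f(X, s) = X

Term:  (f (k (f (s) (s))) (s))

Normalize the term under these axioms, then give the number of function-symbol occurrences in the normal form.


1. (f (k (f (s) (s))) (s))  →  (k (f (s) (s)))
2. (k (f (s) (s)))  →  (k (s))
normal form: (k (s))

size = 2


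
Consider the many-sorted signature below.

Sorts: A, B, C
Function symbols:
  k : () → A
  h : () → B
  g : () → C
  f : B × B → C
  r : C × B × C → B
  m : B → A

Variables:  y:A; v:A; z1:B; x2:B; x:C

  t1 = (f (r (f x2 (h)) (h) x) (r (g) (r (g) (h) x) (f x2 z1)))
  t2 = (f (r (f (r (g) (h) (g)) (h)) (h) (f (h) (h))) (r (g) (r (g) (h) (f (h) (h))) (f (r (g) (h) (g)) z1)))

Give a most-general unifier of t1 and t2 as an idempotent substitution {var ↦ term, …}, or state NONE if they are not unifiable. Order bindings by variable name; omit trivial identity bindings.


{x ↦ (f (h) (h)), x2 ↦ (r (g) (h) (g))}


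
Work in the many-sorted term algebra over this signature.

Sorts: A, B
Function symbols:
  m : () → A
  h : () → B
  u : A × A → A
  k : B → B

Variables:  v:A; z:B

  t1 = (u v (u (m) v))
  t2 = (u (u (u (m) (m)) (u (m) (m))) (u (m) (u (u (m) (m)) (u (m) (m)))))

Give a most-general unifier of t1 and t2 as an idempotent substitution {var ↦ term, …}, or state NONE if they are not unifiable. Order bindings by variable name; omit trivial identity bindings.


{v ↦ (u (u (m) (m)) (u (m) (m)))}


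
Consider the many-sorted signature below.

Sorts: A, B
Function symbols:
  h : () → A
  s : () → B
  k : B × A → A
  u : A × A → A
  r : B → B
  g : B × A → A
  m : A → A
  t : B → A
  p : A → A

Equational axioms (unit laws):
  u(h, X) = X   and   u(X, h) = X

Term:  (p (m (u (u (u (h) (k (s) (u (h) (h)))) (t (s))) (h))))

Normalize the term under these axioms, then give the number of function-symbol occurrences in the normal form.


1. (p (m (u (u (u (h) (k (s) (u (h) (h)))) (t (s))) (h))))  →  (p (m (u (u (h) (k (s) (u (h) (h)))) (t (s)))))
2. (p (m (u (u (h) (k (s) (u (h) (h)))) (t (s)))))  →  (p (m (u (k (s) (u (h) (h))) (t (s)))))
3. (p (m (u (k (s) (u (h) (h))) (t (s)))))  →  (p (m (u (k (s) (h)) (t (s)))))
normal form: (p (m (u (k (s) (h)) (t (s)))))

size = 8


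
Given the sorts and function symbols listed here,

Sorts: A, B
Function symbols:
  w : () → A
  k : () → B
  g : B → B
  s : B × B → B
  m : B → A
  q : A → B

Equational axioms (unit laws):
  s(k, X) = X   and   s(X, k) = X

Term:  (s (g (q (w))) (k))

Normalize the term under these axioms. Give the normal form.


1. (s (g (q (w))) (k))  →  (g (q (w)))

normal form = (g (q (w)))


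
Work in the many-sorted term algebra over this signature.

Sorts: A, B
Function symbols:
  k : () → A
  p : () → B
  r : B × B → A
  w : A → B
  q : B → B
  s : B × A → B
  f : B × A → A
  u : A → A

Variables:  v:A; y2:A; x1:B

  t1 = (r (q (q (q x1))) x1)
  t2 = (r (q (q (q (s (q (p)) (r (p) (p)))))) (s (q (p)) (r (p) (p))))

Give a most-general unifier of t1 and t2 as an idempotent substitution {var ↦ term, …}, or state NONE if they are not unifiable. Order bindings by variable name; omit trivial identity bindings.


{x1 ↦ (s (q (p)) (r (p) (p)))}


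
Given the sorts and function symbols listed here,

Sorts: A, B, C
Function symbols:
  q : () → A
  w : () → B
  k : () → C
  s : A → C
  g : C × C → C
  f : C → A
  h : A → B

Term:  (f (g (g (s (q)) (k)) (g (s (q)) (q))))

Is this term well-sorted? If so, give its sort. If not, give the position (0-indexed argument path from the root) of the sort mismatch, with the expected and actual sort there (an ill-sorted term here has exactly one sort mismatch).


        (q) : A
      (s (q)) : C
      (k) : C
    (g (s (q)) (k)) : C
        (q) : A
      (s (q)) : C
      (q) : A
    (g (s (q)) (q)) : ✗ arg 1 at [0, 1, 1] has sort A, expected C

ill-sorted at position [0, 1, 1]: expected C, got A


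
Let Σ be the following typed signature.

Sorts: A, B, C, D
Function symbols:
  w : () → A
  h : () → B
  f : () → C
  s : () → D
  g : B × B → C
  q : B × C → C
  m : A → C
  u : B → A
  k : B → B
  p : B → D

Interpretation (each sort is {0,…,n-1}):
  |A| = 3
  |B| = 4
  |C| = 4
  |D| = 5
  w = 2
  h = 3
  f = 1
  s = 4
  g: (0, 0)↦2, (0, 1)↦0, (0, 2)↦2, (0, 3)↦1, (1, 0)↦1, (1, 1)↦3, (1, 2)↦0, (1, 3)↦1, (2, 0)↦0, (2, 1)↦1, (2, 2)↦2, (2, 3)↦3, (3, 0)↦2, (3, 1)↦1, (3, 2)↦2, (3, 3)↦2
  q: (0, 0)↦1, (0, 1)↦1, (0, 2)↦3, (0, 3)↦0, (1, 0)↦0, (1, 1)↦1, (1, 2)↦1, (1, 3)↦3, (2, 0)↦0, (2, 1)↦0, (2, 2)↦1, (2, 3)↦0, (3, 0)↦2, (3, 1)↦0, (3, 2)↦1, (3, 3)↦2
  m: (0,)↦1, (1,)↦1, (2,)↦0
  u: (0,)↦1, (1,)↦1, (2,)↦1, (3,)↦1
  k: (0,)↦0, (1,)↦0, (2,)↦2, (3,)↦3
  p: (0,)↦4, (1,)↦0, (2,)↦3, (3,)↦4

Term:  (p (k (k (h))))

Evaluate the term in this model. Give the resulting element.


value = 4

  h = 3
  (k (h)) = k(3,) = 3
  (k (k (h))) = k(3,) = 3
  (p (k (k (h)))) = p(3,) = 4


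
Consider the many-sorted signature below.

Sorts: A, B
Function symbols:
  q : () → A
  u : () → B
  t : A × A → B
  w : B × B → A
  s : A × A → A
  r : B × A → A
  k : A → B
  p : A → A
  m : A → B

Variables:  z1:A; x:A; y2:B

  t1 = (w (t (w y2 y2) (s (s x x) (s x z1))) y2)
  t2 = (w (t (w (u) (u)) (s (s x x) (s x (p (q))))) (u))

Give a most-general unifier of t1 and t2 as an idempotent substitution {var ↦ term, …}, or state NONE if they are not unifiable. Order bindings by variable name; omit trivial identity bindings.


{y2 ↦ (u), z1 ↦ (p (q))}


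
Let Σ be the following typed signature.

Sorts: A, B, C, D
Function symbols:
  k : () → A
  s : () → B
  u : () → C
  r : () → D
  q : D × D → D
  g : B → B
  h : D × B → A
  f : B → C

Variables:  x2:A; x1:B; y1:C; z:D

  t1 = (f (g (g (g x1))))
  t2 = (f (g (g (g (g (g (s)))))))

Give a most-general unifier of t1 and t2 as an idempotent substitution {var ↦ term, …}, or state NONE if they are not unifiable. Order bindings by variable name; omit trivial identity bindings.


{x1 ↦ (g (g (s)))}


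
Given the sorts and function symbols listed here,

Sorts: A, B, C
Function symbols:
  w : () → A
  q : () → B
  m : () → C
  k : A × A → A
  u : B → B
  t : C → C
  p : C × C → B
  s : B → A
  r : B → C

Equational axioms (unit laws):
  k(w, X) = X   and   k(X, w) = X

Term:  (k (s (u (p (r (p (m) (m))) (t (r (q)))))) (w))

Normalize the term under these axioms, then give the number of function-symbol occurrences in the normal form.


size = 10

1. (k (s (u (p (r (p (m) (m))) (t (r (q)))))) (w))  →  (s (u (p (r (p (m) (m))) (t (r (q))))))
normal form: (s (u (p (r (p (m) (m))) (t (r (q))))))


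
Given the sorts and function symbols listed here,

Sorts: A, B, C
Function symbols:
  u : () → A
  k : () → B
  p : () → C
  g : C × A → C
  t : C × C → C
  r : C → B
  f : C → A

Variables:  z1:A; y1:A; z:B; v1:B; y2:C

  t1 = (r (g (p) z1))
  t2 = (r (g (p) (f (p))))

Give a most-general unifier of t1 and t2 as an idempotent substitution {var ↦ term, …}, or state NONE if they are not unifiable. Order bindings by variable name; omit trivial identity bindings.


{z1 ↦ (f (p))}


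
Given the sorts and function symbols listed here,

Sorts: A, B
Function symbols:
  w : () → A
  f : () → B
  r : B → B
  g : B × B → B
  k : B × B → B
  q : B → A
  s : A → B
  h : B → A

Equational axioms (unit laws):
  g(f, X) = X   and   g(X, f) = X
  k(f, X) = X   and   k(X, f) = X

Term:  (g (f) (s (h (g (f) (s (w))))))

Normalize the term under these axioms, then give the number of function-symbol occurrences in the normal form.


size = 4

1. (g (f) (s (h (g (f) (s (w))))))  →  (s (h (g (f) (s (w)))))
2. (s (h (g (f) (s (w)))))  →  (s (h (s (w))))
normal form: (s (h (s (w))))


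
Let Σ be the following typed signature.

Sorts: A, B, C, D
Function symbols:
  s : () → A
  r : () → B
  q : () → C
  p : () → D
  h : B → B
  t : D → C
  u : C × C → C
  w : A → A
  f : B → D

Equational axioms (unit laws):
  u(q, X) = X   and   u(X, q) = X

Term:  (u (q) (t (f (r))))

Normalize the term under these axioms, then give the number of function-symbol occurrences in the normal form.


1. (u (q) (t (f (r))))  →  (t (f (r)))
normal form: (t (f (r)))

size = 3


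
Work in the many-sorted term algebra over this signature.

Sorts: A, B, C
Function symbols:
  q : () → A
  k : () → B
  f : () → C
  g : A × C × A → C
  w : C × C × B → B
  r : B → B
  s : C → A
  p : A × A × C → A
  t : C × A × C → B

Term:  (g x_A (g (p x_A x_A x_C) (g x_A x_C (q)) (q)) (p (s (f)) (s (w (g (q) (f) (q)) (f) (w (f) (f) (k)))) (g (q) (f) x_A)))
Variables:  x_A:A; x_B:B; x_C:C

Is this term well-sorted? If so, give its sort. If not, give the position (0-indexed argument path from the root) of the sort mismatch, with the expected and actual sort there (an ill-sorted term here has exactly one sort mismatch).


ill-sorted at position [2, 1, 0]: expected C, got B

  x_A : A
      x_A : A
      x_A : A
      x_C : C
    (p x_A x_A x_C) : A
      x_A : A
      x_C : C
      (q) : A
    (g x_A x_C (q)) : C
    (q) : A
  (g (p x_A x_A x_C) (g x_A x_C (q)) (q)) : C
      (f) : C
    (s (f)) : A
          (q) : A
          (f) : C
          (q) : A
        (g (q) (f) (q)) : C
        (f) : C
          (f) : C
          (f) : C
          (k) : B
        (w (f) (f) (k)) : B
      (w (g (q) (f) (q)) (f) (w (f) (f) (k))) : B
    (s (w (g (q) (f) (q)) (f) (w (f) (f) (k)))) : ✗ arg 0 at [2, 1, 0] has sort B, expected C
      (q) : A
      (f) : C
      x_A : A
    (g (q) (f) x_A) : C


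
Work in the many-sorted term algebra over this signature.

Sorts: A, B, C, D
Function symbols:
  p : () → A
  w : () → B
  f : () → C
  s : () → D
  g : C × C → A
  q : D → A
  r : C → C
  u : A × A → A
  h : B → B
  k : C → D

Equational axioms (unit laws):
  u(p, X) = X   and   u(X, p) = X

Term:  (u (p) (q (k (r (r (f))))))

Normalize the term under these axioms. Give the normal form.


1. (u (p) (q (k (r (r (f))))))  →  (q (k (r (r (f)))))

normal form = (q (k (r (r (f)))))


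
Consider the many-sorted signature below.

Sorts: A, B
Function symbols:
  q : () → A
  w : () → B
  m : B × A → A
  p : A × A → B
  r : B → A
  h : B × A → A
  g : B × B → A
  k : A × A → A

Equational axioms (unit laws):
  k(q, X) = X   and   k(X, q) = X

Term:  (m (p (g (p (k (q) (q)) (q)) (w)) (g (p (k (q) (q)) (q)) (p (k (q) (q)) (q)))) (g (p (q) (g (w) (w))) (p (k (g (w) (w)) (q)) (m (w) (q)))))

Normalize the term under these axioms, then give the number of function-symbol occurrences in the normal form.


1. (m (p (g (p (k (q) (q)) (q)) (w)) (g (p (k (q) (q)) (q)) (p (k (q) (q)) (q)))) (g (p (q) (g (w) (w))) (p (k (g (w) (w)) (q)) (m (w) (q)))))  →  (m (p (g (p (q) (q)) (w)) (g (p (k (q) (q)) (q)) (p (k (q) (q)) (q)))) (g (p (q) (g (w) (w))) (p (k (g (w) (w)) (q)) (m (w) (q)))))
2. (m (p (g (p (q) (q)) (w)) (g (p (k (q) (q)) (q)) (p (k (q) (q)) (q)))) (g (p (q) (g (w) (w))) (p (k (g (w) (w)) (q)) (m (w) (q)))))  →  (m (p (g (p (q) (q)) (w)) (g (p (q) (q)) (p (k (q) (q)) (q)))) (g (p (q) (g (w) (w))) (p (k (g (w) (w)) (q)) (m (w) (q)))))
3. (m (p (g (p (q) (q)) (w)) (g (p (q) (q)) (p (k (q) (q)) (q)))) (g (p (q) (g (w) (w))) (p (k (g (w) (w)) (q)) (m (w) (q)))))  →  (m (p (g (p (q) (q)) (w)) (g (p (q) (q)) (p (q) (q)))) (g (p (q) (g (w) (w))) (p (k (g (w) (w)) (q)) (m (w) (q)))))
4. (m (p (g (p (q) (q)) (w)) (g (p (q) (q)) (p (q) (q)))) (g (p (q) (g (w) (w))) (p (k (g (w) (w)) (q)) (m (w) (q)))))  →  (m (p (g (p (q) (q)) (w)) (g (p (q) (q)) (p (q) (q)))) (g (p (q) (g (w) (w))) (p (g (w) (w)) (m (w) (q)))))
normal form: (m (p (g (p (q) (q)) (w)) (g (p (q) (q)) (p (q) (q)))) (g (p (q) (g (w) (w))) (p (g (w) (w)) (m (w) (q)))))

size = 27


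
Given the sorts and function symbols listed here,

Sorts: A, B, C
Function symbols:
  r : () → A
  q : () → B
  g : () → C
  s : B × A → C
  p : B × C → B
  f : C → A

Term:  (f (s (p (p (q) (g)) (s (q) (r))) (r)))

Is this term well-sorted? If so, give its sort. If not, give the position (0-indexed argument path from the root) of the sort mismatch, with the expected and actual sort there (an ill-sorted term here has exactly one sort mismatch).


        (q) : B
        (g) : C
      (p (q) (g)) : B
        (q) : B
        (r) : A
      (s (q) (r)) : C
    (p (p (q) (g)) (s (q) (r))) : B
    (r) : A
  (s (p (p (q) (g)) (s (q) (r))) (r)) : C
(f (s (p (p (q) (g)) (s (q) (r))) (r))) : A

well-sorted; sort = A


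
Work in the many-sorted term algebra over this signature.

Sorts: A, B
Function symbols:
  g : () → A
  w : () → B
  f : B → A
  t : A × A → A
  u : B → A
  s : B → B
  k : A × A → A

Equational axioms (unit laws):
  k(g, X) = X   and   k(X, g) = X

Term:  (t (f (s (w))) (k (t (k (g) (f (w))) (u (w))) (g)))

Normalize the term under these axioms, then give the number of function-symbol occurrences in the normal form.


1. (t (f (s (w))) (k (t (k (g) (f (w))) (u (w))) (g)))  →  (t (f (s (w))) (t (k (g) (f (w))) (u (w))))
2. (t (f (s (w))) (t (k (g) (f (w))) (u (w))))  →  (t (f (s (w))) (t (f (w)) (u (w))))
normal form: (t (f (s (w))) (t (f (w)) (u (w))))

size = 9


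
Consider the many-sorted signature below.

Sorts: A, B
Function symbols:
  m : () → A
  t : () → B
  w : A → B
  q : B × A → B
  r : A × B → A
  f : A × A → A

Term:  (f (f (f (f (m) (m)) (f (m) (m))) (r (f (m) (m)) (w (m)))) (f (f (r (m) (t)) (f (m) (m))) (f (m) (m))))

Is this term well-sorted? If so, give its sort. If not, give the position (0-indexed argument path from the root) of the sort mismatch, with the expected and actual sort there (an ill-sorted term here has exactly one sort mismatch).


        (m) : A
        (m) : A
      (f (m) (m)) : A
        (m) : A
        (m) : A
      (f (m) (m)) : A
    (f (f (m) (m)) (f (m) (m))) : A
        (m) : A
        (m) : A
      (f (m) (m)) : A
        (m) : A
      (w (m)) : B
    (r (f (m) (m)) (w (m))) : A
  (f (f (f (m) (m)) (f (m) (m))) (r (f (m) (m)) (w (m)))) : A
        (m) : A
        (t) : B
      (r (m) (t)) : A
        (m) : A
        (m) : A
      (f (m) (m)) : A
    (f (r (m) (t)) (f (m) (m))) : A
      (m) : A
      (m) : A
    (f (m) (m)) : A
  (f (f (r (m) (t)) (f (m) (m))) (f (m) (m))) : A
(f (f (f (f (m) (m)) (f (m) (m))) (r (f (m) (m)) (w (m)))) (f (f (r (m) (t)) (f (m) (m))) (f (m) (m)))) : A

well-sorted; sort = A


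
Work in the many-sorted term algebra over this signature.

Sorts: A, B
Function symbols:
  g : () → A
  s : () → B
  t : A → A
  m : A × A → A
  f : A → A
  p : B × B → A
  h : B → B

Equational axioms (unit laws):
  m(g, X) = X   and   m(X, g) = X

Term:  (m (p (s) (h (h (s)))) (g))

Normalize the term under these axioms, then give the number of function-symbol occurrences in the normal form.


size = 5

1. (m (p (s) (h (h (s)))) (g))  →  (p (s) (h (h (s))))
normal form: (p (s) (h (h (s))))


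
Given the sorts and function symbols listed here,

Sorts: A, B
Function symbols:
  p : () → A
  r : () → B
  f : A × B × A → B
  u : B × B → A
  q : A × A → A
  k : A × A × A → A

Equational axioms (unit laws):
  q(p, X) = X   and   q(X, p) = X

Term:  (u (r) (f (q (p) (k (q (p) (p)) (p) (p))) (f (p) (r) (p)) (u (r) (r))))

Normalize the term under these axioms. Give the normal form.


1. (u (r) (f (q (p) (k (q (p) (p)) (p) (p))) (f (p) (r) (p)) (u (r) (r))))  →  (u (r) (f (k (q (p) (p)) (p) (p)) (f (p) (r) (p)) (u (r) (r))))
2. (u (r) (f (k (q (p) (p)) (p) (p)) (f (p) (r) (p)) (u (r) (r))))  →  (u (r) (f (k (p) (p) (p)) (f (p) (r) (p)) (u (r) (r))))

normal form = (u (r) (f (k (p) (p) (p)) (f (p) (r) (p)) (u (r) (r))))


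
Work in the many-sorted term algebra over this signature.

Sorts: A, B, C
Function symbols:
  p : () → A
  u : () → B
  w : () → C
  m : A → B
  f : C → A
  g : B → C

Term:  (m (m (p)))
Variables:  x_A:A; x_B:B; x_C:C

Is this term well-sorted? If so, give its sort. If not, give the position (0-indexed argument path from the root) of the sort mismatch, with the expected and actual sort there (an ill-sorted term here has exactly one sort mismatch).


ill-sorted at position [0]: expected A, got B

    (p) : A
  (m (p)) : B
(m (m (p))) : ✗ arg 0 at [0] has sort B, expected A


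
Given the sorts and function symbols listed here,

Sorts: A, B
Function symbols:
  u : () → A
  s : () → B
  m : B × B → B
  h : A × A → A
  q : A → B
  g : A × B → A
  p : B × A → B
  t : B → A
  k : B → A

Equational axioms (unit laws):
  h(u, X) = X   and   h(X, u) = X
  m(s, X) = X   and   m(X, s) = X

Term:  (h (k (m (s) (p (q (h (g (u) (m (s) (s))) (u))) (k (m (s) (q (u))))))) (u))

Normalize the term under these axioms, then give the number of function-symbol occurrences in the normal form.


size = 9

1. (h (k (m (s) (p (q (h (g (u) (m (s) (s))) (u))) (k (m (s) (q (u))))))) (u))  →  (k (m (s) (p (q (h (g (u) (m (s) (s))) (u))) (k (m (s) (q (u)))))))
2. (k (m (s) (p (q (h (g (u) (m (s) (s))) (u))) (k (m (s) (q (u)))))))  →  (k (p (q (h (g (u) (m (s) (s))) (u))) (k (m (s) (q (u))))))
3. (k (p (q (h (g (u) (m (s) (s))) (u))) (k (m (s) (q (u))))))  →  (k (p (q (g (u) (m (s) (s)))) (k (m (s) (q (u))))))
4. (k (p (q (g (u) (m (s) (s)))) (k (m (s) (q (u))))))  →  (k (p (q (g (u) (s))) (k (m (s) (q (u))))))
5. (k (p (q (g (u) (s))) (k (m (s) (q (u))))))  →  (k (p (q (g (u) (s))) (k (q (u)))))
normal form: (k (p (q (g (u) (s))) (k (q (u)))))


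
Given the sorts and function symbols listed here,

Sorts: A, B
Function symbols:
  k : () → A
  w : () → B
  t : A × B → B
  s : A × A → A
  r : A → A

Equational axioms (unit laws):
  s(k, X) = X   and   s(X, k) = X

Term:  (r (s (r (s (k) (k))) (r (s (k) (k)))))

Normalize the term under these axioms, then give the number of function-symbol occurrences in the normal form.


size = 6

1. (r (s (r (s (k) (k))) (r (s (k) (k)))))  →  (r (s (r (k)) (r (s (k) (k)))))
2. (r (s (r (k)) (r (s (k) (k)))))  →  (r (s (r (k)) (r (k))))
normal form: (r (s (r (k)) (r (k))))


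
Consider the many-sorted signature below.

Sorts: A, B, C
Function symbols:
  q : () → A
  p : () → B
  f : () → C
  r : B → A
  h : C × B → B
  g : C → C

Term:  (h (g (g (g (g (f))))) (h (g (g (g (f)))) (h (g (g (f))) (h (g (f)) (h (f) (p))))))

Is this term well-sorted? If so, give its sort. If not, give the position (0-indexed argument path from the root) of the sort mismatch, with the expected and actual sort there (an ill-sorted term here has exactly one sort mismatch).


          (f) : C
        (g (f)) : C
      (g (g (f))) : C
    (g (g (g (f)))) : C
  (g (g (g (g (f))))) : C
          (f) : C
        (g (f)) : C
      (g (g (f))) : C
    (g (g (g (f)))) : C
          (f) : C
        (g (f)) : C
      (g (g (f))) : C
          (f) : C
        (g (f)) : C
          (f) : C
          (p) : B
        (h (f) (p)) : B
      (h (g (f)) (h (f) (p))) : B
    (h (g (g (f))) (h (g (f)) (h (f) (p)))) : B
  (h (g (g (g (f)))) (h (g (g (f))) (h (g (f)) (h (f) (p))))) : B
(h (g (g (g (g (f))))) (h (g (g (g (f)))) (h (g (g (f))) (h (g (f)) (h (f) (p)))))) : B

well-sorted; sort = B


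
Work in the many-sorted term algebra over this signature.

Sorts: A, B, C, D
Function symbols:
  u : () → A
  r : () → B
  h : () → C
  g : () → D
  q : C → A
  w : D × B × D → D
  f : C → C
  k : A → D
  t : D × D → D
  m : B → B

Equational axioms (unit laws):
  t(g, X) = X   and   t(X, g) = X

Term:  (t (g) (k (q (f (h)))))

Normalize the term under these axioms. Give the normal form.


normal form = (k (q (f (h))))

1. (t (g) (k (q (f (h)))))  →  (k (q (f (h))))


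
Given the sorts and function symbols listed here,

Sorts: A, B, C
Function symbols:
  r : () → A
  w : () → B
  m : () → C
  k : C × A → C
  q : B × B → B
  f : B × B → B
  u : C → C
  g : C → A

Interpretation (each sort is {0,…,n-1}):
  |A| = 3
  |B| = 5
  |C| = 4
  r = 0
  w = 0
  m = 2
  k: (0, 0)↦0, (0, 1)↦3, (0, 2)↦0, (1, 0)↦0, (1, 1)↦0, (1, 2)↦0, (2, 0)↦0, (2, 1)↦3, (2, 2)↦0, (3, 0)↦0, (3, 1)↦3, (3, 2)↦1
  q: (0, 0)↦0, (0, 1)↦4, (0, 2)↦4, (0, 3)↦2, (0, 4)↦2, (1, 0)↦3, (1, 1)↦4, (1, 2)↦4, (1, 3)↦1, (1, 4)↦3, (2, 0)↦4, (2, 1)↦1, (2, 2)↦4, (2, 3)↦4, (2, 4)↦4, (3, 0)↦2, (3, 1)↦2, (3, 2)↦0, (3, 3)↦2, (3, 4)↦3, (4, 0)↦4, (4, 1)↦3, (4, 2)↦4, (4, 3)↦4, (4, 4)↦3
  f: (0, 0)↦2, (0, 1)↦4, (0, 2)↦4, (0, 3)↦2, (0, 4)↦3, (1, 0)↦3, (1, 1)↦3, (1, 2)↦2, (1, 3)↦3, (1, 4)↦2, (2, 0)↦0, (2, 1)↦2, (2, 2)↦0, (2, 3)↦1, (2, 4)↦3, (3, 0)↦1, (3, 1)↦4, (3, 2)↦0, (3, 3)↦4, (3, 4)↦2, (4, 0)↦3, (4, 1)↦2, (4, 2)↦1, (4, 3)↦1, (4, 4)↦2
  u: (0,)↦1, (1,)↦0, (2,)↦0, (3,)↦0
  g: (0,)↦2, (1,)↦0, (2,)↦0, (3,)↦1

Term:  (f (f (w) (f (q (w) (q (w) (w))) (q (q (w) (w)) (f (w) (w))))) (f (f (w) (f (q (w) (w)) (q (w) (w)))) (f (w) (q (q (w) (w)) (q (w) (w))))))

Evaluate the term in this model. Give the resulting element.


  w = 0
  w = 0
  w = 0
  w = 0
  (q (w) (w)) = q(0, 0) = 0
  (q (w) (q (w) (w))) = q(0, 0) = 0
  w = 0
  w = 0
  (q (w) (w)) = q(0, 0) = 0
  w = 0
  w = 0
  (f (w) (w)) = f(0, 0) = 2
  (q (q (w) (w)) (f (w) (w))) = q(0, 2) = 4
  (f (q (w) (q (w) (w))) (q (q (w) (w)) (f (w) (w)))) = f(0, 4) = 3
  (f (w) (f (q (w) (q (w) (w))) (q (q (w) (w)) (f (w) (w))))) = f(0, 3) = 2
  w = 0
  w = 0
  w = 0
  (q (w) (w)) = q(0, 0) = 0
  w = 0
  w = 0
  (q (w) (w)) = q(0, 0) = 0
  (f (q (w) (w)) (q (w) (w))) = f(0, 0) = 2
  (f (w) (f (q (w) (w)) (q (w) (w)))) = f(0, 2) = 4
  w = 0
  w = 0
  w = 0
  (q (w) (w)) = q(0, 0) = 0
  w = 0
  w = 0
  (q (w) (w)) = q(0, 0) = 0
  (q (q (w) (w)) (q (w) (w))) = q(0, 0) = 0
  (f (w) (q (q (w) (w)) (q (w) (w)))) = f(0, 0) = 2
  (f (f (w) (f (q (w) (w)) (q (w) (w)))) (f (w) (q (q (w) (w)) (q (w) (w))))) = f(4, 2) = 1
  (f (f (w) (f (q (w) (q (w) (w))) (q (q (w) (w)) (f (w) (w))))) (f (f (w) (f (q (w) (w)) (q (w) (w)))) (f (w) (q (q (w) (w)) (q (w) (w)))))) = f(2, 1) = 2

value = 2


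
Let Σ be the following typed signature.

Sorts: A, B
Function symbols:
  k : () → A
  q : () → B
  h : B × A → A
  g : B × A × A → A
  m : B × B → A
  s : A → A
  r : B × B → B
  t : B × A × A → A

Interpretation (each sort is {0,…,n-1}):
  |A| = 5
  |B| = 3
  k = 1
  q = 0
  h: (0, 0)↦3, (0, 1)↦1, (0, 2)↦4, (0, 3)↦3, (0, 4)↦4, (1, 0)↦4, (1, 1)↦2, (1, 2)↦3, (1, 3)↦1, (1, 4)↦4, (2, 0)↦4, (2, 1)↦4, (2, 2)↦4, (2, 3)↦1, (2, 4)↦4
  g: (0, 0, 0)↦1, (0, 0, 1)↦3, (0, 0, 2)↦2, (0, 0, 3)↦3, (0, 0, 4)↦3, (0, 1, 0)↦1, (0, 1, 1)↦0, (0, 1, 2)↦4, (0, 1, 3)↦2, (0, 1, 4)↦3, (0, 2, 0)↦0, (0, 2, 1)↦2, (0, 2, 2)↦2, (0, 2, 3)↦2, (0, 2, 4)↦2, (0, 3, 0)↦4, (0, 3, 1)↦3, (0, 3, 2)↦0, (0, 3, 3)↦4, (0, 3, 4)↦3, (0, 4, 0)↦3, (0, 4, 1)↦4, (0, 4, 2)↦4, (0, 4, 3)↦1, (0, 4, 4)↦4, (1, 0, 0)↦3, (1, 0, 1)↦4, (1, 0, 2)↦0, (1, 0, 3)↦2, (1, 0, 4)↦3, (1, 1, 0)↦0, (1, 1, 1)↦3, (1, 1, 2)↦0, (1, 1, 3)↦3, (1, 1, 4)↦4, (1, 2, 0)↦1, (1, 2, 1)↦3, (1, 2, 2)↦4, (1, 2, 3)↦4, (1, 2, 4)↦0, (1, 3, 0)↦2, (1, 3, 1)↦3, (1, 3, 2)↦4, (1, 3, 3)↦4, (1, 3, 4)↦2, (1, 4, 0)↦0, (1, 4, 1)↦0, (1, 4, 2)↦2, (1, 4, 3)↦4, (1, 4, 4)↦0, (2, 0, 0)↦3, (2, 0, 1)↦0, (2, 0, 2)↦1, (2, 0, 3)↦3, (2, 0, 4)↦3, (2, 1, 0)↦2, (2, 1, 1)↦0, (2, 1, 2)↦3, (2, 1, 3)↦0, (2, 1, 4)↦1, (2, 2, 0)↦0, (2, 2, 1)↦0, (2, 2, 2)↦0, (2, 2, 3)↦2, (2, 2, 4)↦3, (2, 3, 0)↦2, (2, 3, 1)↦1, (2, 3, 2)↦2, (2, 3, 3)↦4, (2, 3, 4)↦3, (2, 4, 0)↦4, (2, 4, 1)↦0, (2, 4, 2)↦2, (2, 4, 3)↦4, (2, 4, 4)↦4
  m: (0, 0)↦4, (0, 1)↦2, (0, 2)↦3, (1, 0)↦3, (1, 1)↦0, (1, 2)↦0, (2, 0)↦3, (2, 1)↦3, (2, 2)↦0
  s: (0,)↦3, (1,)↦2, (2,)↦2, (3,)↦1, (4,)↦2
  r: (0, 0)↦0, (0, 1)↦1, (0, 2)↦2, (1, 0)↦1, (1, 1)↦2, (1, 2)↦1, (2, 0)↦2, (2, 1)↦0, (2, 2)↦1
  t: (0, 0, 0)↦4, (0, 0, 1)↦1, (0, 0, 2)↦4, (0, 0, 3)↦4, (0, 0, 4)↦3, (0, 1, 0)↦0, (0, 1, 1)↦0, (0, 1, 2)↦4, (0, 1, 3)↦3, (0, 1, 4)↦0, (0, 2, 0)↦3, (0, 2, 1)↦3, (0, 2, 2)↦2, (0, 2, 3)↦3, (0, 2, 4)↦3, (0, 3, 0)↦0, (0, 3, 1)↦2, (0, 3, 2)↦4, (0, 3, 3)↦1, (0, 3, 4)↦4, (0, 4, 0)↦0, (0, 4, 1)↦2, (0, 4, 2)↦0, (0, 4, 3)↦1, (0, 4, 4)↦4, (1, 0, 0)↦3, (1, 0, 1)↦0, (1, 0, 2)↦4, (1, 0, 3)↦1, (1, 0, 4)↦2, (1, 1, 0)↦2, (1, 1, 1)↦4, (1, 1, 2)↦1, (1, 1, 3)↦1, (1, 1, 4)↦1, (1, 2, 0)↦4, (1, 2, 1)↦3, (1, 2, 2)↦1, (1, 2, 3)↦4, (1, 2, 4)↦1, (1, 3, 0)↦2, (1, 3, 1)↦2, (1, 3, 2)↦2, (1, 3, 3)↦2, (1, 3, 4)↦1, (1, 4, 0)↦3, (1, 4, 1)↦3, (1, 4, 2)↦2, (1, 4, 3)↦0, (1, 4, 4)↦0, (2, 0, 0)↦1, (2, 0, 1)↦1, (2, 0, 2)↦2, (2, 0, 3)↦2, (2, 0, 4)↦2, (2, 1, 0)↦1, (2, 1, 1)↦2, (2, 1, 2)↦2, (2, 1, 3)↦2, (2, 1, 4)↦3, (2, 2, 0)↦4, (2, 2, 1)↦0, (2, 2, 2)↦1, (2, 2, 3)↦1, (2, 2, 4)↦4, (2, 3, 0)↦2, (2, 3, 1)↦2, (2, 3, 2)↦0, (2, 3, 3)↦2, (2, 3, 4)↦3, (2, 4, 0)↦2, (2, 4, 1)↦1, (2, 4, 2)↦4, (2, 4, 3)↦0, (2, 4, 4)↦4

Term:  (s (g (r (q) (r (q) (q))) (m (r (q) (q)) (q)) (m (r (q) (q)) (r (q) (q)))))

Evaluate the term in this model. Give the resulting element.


  q = 0
  q = 0
  q = 0
  (r (q) (q)) = r(0, 0) = 0
  (r (q) (r (q) (q))) = r(0, 0) = 0
  q = 0
  q = 0
  (r (q) (q)) = r(0, 0) = 0
  q = 0
  (m (r (q) (q)) (q)) = m(0, 0) = 4
  q = 0
  q = 0
  (r (q) (q)) = r(0, 0) = 0
  q = 0
  q = 0
  (r (q) (q)) = r(0, 0) = 0
  (m (r (q) (q)) (r (q) (q))) = m(0, 0) = 4
  (g (r (q) (r (q) (q))) (m (r (q) (q)) (q)) (m (r (q) (q)) (r (q) (q)))) = g(0, 4, 4) = 4
  (s (g (r (q) (r (q) (q))) (m (r (q) (q)) (q)) (m (r (q) (q)) (r (q) (q))))) = s(4,) = 2

value = 2
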